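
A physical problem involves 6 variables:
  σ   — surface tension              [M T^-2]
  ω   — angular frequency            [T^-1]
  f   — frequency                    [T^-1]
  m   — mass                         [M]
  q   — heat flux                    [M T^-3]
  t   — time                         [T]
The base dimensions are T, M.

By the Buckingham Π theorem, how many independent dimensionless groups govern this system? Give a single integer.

Exponent matrix [T,M] × [σ,ω,f,m,q,t]:
  T: [-2 -1 -1  0 -3  1]
  M: [ 1  0  0  1  1  0]
RREF → pivots at {σ,ω} ⇒ r = 2
Π count = n − r = 6 − 2 = 4

4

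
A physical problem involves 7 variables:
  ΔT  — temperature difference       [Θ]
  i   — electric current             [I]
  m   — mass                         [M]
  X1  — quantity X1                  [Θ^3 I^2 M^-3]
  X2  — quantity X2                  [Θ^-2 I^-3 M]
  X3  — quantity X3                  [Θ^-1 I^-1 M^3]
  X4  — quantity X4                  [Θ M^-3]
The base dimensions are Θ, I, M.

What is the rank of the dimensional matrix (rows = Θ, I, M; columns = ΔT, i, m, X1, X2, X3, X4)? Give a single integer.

Dimensional matrix (Θ×I×M by ΔT×i×m×X1×X2×X3×X4):
  Θ: [ 1  0  0  3 -2 -1  1]
  I: [ 0  1  0  2 -3 -1  0]
  M: [ 0  0  1 -3  1  3 -3]
Row reduction gives pivot columns ΔT,i,m; rank = 3

3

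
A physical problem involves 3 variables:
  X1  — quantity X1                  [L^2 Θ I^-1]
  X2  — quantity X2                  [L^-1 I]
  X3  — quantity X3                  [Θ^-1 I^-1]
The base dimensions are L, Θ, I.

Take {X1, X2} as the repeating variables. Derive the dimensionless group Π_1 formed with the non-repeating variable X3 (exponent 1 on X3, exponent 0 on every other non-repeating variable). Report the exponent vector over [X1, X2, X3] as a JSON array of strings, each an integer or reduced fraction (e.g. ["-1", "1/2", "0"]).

Write exponents as rows L,Θ,I / cols X1,X2,X3:
  L: [ 2 -1  0]
  Θ: [ 1  0 -1]
  I: [-1  1 -1]
RREF → pivots at {X1,X2} ⇒ r = 2
Pivot set = {X1,X2}, free = {X3}
RREF:
  r0: [   1    0   -1]
  r1: [   0    1   -2]
  r2: [   0    0    0]
Fix exponent of X3 at 1; solve each RREF row for its pivot's exponent:
  r0: exp(X1) + (-1)·1 = 0 ⇒ exp(X1) = 1
  r1: exp(X2) + (-2)·1 = 0 ⇒ exp(X2) = 2
Π_1 = X1 · X2^2 · X3

["1", "2", "1"]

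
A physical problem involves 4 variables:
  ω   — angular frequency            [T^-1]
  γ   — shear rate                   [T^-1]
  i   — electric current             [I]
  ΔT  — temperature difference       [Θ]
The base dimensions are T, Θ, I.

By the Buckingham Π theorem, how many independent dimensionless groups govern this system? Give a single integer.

1

Dimensional matrix (T×Θ×I by ω×γ×i×ΔT):
  T: [-1 -1  0  0]
  Θ: [ 0  0  0  1]
  I: [ 0  0  1  0]
Echelon form has 3 nonzero rows (pivots: ω,i,ΔT)
4 vars − rank 3 = 1 Π group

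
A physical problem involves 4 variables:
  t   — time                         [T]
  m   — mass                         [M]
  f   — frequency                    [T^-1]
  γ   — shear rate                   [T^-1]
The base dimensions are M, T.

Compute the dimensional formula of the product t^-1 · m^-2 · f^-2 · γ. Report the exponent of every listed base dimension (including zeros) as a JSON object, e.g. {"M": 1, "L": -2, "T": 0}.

Write exponents as rows M,T / cols t,m,f,γ:
  M: [ 0  1  0  0]
  T: [ 1  0 -1 -1]
  [M]: (-1)·0+(-2)·1+(-2)·0+(1)·0 = -2
  [T]: (-1)·1+(-2)·0+(-2)·-1+(1)·-1 = 0
⇒ M^-2

{"M": -2, "T": 0}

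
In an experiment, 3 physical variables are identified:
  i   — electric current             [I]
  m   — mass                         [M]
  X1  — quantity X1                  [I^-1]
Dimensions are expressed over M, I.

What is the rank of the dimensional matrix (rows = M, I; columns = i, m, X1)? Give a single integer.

2

Exponent matrix [M,I] × [i,m,X1]:
  M: [ 0  1  0]
  I: [ 1  0 -1]
Row reduction gives pivot columns i,m; rank = 2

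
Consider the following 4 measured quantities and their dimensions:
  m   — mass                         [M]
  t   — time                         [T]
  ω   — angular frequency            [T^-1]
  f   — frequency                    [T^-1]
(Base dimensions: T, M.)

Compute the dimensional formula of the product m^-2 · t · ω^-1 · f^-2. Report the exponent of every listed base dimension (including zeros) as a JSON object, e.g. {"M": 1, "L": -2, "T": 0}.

{"T": 4, "M": -2}

Write exponents as rows T,M / cols m,t,ω,f:
  T: [ 0  1 -1 -1]
  M: [ 1  0  0  0]
  [T]: (-2)·0+(1)·1+(-1)·-1+(-2)·-1 = 4
  [M]: (-2)·1+(1)·0+(-1)·0+(-2)·0 = -2
⇒ T^4 M^-2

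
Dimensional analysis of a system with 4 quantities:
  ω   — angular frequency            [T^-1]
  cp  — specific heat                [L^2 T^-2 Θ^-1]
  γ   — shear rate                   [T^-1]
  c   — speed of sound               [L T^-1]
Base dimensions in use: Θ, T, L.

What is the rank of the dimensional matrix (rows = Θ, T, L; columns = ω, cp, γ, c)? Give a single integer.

3

Write exponents as rows Θ,T,L / cols ω,cp,γ,c:
  Θ: [ 0 -1  0  0]
  T: [-1 -2 -1 -1]
  L: [ 0  2  0  1]
Row reduction gives pivot columns ω,cp,c; rank = 3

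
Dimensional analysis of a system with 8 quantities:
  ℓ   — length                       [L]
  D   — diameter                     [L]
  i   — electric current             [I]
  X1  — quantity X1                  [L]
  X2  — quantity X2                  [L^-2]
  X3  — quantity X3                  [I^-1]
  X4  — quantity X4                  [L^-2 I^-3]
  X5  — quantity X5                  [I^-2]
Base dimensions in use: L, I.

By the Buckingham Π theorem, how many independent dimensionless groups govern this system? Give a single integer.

Dimensional matrix (L×I by ℓ×D×i×X1×X2×X3×X4×X5):
  L: [ 1  1  0  1 -2  0 -2  0]
  I: [ 0  0  1  0  0 -1 -3 -2]
RREF → pivots at {ℓ,i} ⇒ r = 2
Π count = n − r = 8 − 2 = 6

6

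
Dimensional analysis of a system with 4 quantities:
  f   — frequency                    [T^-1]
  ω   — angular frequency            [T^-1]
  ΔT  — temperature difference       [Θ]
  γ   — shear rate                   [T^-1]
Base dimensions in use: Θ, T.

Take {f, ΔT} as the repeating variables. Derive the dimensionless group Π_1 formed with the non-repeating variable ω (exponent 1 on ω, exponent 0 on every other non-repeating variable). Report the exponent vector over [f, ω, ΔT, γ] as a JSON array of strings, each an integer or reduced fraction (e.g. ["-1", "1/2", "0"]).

Write exponents as rows Θ,T / cols f,ω,ΔT,γ:
  Θ: [ 0  0  1  0]
  T: [-1 -1  0 -1]
RREF → pivots at {f,ΔT} ⇒ r = 2
Repeat: f,ΔT; free: ω,γ
RREF:
  r0: [   1    1    0    1]
  r1: [   0    0    1    0]
Fix exponent of ω at 1, γ at 0; solve each RREF row for its pivot's exponent:
  r0: exp(f) + (1)·1 = 0 ⇒ exp(f) = -1
  r1: exp(ΔT) + (0)·1 = 0 ⇒ exp(ΔT) = 0
Π_1 = f^-1 · ω

["-1", "1", "0", "0"]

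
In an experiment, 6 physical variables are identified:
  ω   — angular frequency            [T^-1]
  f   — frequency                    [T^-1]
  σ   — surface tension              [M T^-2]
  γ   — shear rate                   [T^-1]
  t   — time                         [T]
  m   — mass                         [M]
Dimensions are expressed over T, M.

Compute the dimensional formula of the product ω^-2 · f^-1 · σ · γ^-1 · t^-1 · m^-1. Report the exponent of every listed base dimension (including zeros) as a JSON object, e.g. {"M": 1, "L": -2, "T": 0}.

Write exponents as rows T,M / cols ω,f,σ,γ,t,m:
  T: [-1 -1 -2 -1  1  0]
  M: [ 0  0  1  0  0  1]
  [T]: (-2)·-1+(-1)·-1+(1)·-2+(-1)·-1+(-1)·1+(-1)·0 = 1
  [M]: (-2)·0+(-1)·0+(1)·1+(-1)·0+(-1)·0+(-1)·1 = 0
⇒ T

{"T": 1, "M": 0}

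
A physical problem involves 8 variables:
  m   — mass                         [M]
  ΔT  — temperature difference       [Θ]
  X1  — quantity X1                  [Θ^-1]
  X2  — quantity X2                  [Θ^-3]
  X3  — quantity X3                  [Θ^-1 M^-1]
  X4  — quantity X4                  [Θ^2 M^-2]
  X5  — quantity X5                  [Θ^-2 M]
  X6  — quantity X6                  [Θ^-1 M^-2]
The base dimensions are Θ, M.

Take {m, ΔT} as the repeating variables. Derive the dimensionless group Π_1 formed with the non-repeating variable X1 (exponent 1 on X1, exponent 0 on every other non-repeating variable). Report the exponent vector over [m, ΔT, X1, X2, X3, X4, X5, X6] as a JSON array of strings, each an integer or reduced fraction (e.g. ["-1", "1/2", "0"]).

Write exponents as rows Θ,M / cols m,ΔT,X1,X2,X3,X4,X5,X6:
  Θ: [ 0  1 -1 -3 -1  2 -2 -1]
  M: [ 1  0  0  0 -1 -2  1 -2]
Echelon form has 2 nonzero rows (pivots: m,ΔT)
Pivot set = {m,ΔT}, free = {X1,X2,X3,X4,X5,X6}
RREF:
  r0: [   1    0    0    0   -1   -2    1   -2]
  r1: [   0    1   -1   -3   -1    2   -2   -1]
Fix exponent of X1 at 1, X2 at 0, X3 at 0, X4 at 0, X5 at 0, X6 at 0; solve each RREF row for its pivot's exponent:
  r0: exp(m) + (0)·1 = 0 ⇒ exp(m) = 0
  r1: exp(ΔT) + (-1)·1 = 0 ⇒ exp(ΔT) = 1
Π_1 = ΔT · X1

["0", "1", "1", "0", "0", "0", "0", "0"]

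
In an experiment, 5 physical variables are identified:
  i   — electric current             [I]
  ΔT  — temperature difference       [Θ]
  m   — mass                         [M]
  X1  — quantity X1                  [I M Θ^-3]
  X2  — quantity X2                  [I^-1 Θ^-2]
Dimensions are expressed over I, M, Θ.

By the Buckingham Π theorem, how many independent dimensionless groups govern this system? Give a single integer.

2

Exponent matrix [I,M,Θ] × [i,ΔT,m,X1,X2]:
  I: [ 1  0  0  1 -1]
  M: [ 0  0  1  1  0]
  Θ: [ 0  1  0 -3 -2]
RREF → pivots at {i,ΔT,m} ⇒ r = 3
Π count = n − r = 5 − 3 = 2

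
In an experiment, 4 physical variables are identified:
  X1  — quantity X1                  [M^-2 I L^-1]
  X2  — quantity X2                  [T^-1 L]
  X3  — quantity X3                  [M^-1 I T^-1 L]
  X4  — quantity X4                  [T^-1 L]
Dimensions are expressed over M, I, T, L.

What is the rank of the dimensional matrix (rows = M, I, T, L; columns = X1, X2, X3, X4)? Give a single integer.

Exponent matrix [M,I,T,L] × [X1,X2,X3,X4]:
  M: [-2  0 -1  0]
  I: [ 1  0  1  0]
  T: [ 0 -1 -1 -1]
  L: [-1  1  1  1]
Echelon form has 3 nonzero rows (pivots: X1,X2,X3)

3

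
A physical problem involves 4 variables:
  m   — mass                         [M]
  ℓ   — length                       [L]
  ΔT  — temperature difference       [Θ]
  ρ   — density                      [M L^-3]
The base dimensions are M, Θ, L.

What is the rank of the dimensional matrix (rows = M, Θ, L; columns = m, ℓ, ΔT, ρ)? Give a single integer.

3

Exponent matrix [M,Θ,L] × [m,ℓ,ΔT,ρ]:
  M: [ 1  0  0  1]
  Θ: [ 0  0  1  0]
  L: [ 0  1  0 -3]
Row reduction gives pivot columns m,ℓ,ΔT; rank = 3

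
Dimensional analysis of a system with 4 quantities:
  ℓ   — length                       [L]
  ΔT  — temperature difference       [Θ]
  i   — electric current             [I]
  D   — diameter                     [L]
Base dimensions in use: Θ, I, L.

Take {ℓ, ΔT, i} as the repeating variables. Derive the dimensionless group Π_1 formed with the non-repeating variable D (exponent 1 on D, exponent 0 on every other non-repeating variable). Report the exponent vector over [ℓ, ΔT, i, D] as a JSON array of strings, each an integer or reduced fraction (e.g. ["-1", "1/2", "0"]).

Dimensional matrix (Θ×I×L by ℓ×ΔT×i×D):
  Θ: [ 0  1  0  0]
  I: [ 0  0  1  0]
  L: [ 1  0  0  1]
Row reduction gives pivot columns ℓ,ΔT,i; rank = 3
Repeat: ℓ,ΔT,i; free: D
RREF:
  r0: [   1    0    0    1]
  r1: [   0    1    0    0]
  r2: [   0    0    1    0]
Fix exponent of D at 1; solve each RREF row for its pivot's exponent:
  r0: exp(ℓ) + (1)·1 = 0 ⇒ exp(ℓ) = -1
  r1: exp(ΔT) + (0)·1 = 0 ⇒ exp(ΔT) = 0
  r2: exp(i) + (0)·1 = 0 ⇒ exp(i) = 0
Π_1 = ℓ^-1 · D

["-1", "0", "0", "1"]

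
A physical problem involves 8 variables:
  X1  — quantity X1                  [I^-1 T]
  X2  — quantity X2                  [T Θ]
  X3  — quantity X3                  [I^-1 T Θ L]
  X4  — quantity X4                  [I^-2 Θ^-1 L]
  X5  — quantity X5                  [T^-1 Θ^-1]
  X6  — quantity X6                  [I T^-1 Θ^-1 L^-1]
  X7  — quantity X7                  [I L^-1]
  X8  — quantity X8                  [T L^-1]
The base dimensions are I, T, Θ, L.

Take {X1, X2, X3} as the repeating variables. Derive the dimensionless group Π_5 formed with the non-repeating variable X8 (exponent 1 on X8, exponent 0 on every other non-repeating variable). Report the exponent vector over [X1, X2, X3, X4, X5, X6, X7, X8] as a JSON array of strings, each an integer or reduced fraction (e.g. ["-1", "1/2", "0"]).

Exponent matrix [I,T,Θ,L] × [X1,X2,X3,X4,X5,X6,X7,X8]:
  I: [-1  0 -1 -2  0  1  1  0]
  T: [ 1  1  1  0 -1 -1  0  1]
  Θ: [ 0  1  1 -1 -1 -1  0  0]
  L: [ 0  0  1  1  0 -1 -1 -1]
Row reduction gives pivot columns X1,X2,X3; rank = 3
Pivot set = {X1,X2,X3}, free = {X4,X5,X6,X7,X8}
RREF:
  r0: [   1    0    0    1    0    0    0    1]
  r1: [   0    1    0   -2   -1    0    1    1]
  r2: [   0    0    1    1    0   -1   -1   -1]
  r3: [   0    0    0    0    0    0    0    0]
Fix exponent of X8 at 1, X4 at 0, X5 at 0, X6 at 0, X7 at 0; solve each RREF row for its pivot's exponent:
  r0: exp(X1) + (1)·1 = 0 ⇒ exp(X1) = -1
  r1: exp(X2) + (1)·1 = 0 ⇒ exp(X2) = -1
  r2: exp(X3) + (-1)·1 = 0 ⇒ exp(X3) = 1
Π_5 = X1^-1 · X2^-1 · X3 · X8

["-1", "-1", "1", "0", "0", "0", "0", "1"]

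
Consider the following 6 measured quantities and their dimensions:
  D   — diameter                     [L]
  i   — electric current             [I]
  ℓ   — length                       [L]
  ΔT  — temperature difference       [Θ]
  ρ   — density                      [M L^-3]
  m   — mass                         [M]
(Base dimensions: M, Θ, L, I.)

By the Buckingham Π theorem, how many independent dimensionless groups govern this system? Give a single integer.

Exponent matrix [M,Θ,L,I] × [D,i,ℓ,ΔT,ρ,m]:
  M: [ 0  0  0  0  1  1]
  Θ: [ 0  0  0  1  0  0]
  L: [ 1  0  1  0 -3  0]
  I: [ 0  1  0  0  0  0]
RREF → pivots at {D,i,ΔT,ρ} ⇒ r = 4
Π count = n − r = 6 − 4 = 2

2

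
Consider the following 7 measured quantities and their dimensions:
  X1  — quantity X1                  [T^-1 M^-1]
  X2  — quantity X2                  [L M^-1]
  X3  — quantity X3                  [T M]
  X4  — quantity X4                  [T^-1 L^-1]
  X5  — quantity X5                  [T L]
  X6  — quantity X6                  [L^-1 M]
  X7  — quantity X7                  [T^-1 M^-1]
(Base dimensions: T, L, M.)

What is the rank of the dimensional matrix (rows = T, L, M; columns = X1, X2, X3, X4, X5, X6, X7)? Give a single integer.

Write exponents as rows T,L,M / cols X1,X2,X3,X4,X5,X6,X7:
  T: [-1  0  1 -1  1  0 -1]
  L: [ 0  1  0 -1  1 -1  0]
  M: [-1 -1  1  0  0  1 -1]
Row reduction gives pivot columns X1,X2; rank = 2

2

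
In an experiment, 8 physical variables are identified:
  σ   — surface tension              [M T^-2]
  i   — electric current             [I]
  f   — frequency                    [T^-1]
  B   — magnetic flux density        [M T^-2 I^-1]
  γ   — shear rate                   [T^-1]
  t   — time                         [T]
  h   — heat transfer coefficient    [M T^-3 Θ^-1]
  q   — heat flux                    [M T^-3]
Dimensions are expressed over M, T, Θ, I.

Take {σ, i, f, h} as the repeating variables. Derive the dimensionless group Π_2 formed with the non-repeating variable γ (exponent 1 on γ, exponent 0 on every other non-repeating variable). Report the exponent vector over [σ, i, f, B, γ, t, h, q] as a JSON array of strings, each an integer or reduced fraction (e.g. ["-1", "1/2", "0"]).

["0", "0", "-1", "0", "1", "0", "0", "0"]

Dimensional matrix (M×T×Θ×I by σ×i×f×B×γ×t×h×q):
  M: [ 1  0  0  1  0  0  1  1]
  T: [-2  0 -1 -2 -1  1 -3 -3]
  Θ: [ 0  0  0  0  0  0 -1  0]
  I: [ 0  1  0 -1  0  0  0  0]
Echelon form has 4 nonzero rows (pivots: σ,i,f,h)
Repeat: σ,i,f,h; free: B,γ,t,q
RREF:
  r0: [   1    0    0    1    0    0    0    1]
  r1: [   0    1    0   -1    0    0    0    0]
  r2: [   0    0    1    0    1   -1    0    1]
  r3: [   0    0    0    0    0    0    1    0]
Fix exponent of γ at 1, B at 0, t at 0, q at 0; solve each RREF row for its pivot's exponent:
  r0: exp(σ) + (0)·1 = 0 ⇒ exp(σ) = 0
  r1: exp(i) + (0)·1 = 0 ⇒ exp(i) = 0
  r2: exp(f) + (1)·1 = 0 ⇒ exp(f) = -1
  r3: exp(h) + (0)·1 = 0 ⇒ exp(h) = 0
Π_2 = f^-1 · γ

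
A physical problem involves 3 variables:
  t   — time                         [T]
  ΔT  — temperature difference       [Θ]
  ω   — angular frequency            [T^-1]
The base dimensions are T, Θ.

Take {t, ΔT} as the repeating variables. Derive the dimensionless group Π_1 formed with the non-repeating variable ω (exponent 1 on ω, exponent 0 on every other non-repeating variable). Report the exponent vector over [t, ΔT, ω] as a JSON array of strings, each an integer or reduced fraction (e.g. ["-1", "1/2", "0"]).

Dimensional matrix (T×Θ by t×ΔT×ω):
  T: [ 1  0 -1]
  Θ: [ 0  1  0]
RREF → pivots at {t,ΔT} ⇒ r = 2
Pivot set = {t,ΔT}, free = {ω}
RREF:
  r0: [   1    0   -1]
  r1: [   0    1    0]
Fix exponent of ω at 1; solve each RREF row for its pivot's exponent:
  r0: exp(t) + (-1)·1 = 0 ⇒ exp(t) = 1
  r1: exp(ΔT) + (0)·1 = 0 ⇒ exp(ΔT) = 0
Π_1 = t · ω

["1", "0", "1"]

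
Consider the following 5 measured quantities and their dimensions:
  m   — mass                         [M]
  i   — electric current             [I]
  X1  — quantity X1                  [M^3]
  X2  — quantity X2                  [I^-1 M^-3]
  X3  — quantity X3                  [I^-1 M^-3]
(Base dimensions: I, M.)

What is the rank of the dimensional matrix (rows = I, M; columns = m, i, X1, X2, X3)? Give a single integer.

2

Dimensional matrix (I×M by m×i×X1×X2×X3):
  I: [ 0  1  0 -1 -1]
  M: [ 1  0  3 -3 -3]
RREF → pivots at {m,i} ⇒ r = 2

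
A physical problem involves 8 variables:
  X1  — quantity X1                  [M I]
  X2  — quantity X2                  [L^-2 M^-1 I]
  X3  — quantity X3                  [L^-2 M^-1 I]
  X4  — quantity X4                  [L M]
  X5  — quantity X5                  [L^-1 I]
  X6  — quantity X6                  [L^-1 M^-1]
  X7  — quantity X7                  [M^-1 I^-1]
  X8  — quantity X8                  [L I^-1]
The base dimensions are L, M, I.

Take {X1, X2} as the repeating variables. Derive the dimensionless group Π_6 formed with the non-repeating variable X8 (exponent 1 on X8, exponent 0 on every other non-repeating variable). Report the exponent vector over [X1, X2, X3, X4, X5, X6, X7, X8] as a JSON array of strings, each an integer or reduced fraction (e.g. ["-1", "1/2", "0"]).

Dimensional matrix (L×M×I by X1×X2×X3×X4×X5×X6×X7×X8):
  L: [ 0 -2 -2  1 -1 -1  0  1]
  M: [ 1 -1 -1  1  0 -1 -1  0]
  I: [ 1  1  1  0  1  0 -1 -1]
Echelon form has 2 nonzero rows (pivots: X1,X2)
Repeat: X1,X2; free: X3,X4,X5,X6,X7,X8
RREF:
  r0: [   1    0    0  1/2  1/2 -1/2   -1 -1/2]
  r1: [   0    1    1 -1/2  1/2  1/2    0 -1/2]
  r2: [   0    0    0    0    0    0    0    0]
Fix exponent of X8 at 1, X3 at 0, X4 at 0, X5 at 0, X6 at 0, X7 at 0; solve each RREF row for its pivot's exponent:
  r0: exp(X1) + (-1/2)·1 = 0 ⇒ exp(X1) = 1/2
  r1: exp(X2) + (-1/2)·1 = 0 ⇒ exp(X2) = 1/2
Π_6 = X1^(1/2) · X2^(1/2) · X8

["1/2", "1/2", "0", "0", "0", "0", "0", "1"]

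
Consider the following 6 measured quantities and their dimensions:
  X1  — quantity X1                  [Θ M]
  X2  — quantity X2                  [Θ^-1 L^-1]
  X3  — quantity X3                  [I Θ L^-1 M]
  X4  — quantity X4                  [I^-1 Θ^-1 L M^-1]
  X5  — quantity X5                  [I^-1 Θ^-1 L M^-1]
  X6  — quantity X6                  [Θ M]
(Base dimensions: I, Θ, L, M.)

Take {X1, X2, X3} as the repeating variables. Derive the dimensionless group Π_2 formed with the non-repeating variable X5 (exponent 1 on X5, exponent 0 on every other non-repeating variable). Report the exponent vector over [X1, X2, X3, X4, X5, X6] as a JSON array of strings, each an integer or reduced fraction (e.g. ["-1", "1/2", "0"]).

Exponent matrix [I,Θ,L,M] × [X1,X2,X3,X4,X5,X6]:
  I: [ 0  0  1 -1 -1  0]
  Θ: [ 1 -1  1 -1 -1  1]
  L: [ 0 -1 -1  1  1  0]
  M: [ 1  0  1 -1 -1  1]
RREF → pivots at {X1,X2,X3} ⇒ r = 3
Repeat: X1,X2,X3; free: X4,X5,X6
RREF:
  r0: [   1    0    0    0    0    1]
  r1: [   0    1    0    0    0    0]
  r2: [   0    0    1   -1   -1    0]
  r3: [   0    0    0    0    0    0]
Fix exponent of X5 at 1, X4 at 0, X6 at 0; solve each RREF row for its pivot's exponent:
  r0: exp(X1) + (0)·1 = 0 ⇒ exp(X1) = 0
  r1: exp(X2) + (0)·1 = 0 ⇒ exp(X2) = 0
  r2: exp(X3) + (-1)·1 = 0 ⇒ exp(X3) = 1
Π_2 = X3 · X5

["0", "0", "1", "0", "1", "0"]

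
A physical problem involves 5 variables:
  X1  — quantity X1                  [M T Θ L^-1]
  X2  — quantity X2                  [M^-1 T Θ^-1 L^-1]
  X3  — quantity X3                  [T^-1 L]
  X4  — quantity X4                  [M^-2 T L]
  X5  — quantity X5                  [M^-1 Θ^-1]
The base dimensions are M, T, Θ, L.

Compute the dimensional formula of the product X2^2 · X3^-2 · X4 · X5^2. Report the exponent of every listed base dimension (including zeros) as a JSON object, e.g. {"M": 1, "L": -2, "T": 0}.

Dimensional matrix (M×T×Θ×L by X1×X2×X3×X4×X5):
  M: [ 1 -1  0 -2 -1]
  T: [ 1  1 -1  1  0]
  Θ: [ 1 -1  0  0 -1]
  L: [-1 -1  1  1  0]
  [M]: (2)·-1+(-2)·0+(1)·-2+(2)·-1 = -6
  [T]: (2)·1+(-2)·-1+(1)·1+(2)·0 = 5
  [Θ]: (2)·-1+(-2)·0+(1)·0+(2)·-1 = -4
  [L]: (2)·-1+(-2)·1+(1)·1+(2)·0 = -3
⇒ M^-6 T^5 Θ^-4 L^-3

{"M": -6, "T": 5, "Θ": -4, "L": -3}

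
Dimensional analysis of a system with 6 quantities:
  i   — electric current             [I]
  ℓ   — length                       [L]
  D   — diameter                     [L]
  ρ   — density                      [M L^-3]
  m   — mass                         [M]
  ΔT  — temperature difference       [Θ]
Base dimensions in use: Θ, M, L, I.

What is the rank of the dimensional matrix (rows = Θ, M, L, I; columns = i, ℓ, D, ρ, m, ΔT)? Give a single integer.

Write exponents as rows Θ,M,L,I / cols i,ℓ,D,ρ,m,ΔT:
  Θ: [ 0  0  0  0  0  1]
  M: [ 0  0  0  1  1  0]
  L: [ 0  1  1 -3  0  0]
  I: [ 1  0  0  0  0  0]
RREF → pivots at {i,ℓ,ρ,ΔT} ⇒ r = 4

4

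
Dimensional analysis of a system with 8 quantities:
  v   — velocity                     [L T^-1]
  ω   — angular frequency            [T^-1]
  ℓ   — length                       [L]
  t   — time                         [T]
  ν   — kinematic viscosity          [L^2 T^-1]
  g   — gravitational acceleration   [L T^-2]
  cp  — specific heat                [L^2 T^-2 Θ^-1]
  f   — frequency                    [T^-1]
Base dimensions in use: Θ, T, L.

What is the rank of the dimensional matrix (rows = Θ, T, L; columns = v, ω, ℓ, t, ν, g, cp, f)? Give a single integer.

Exponent matrix [Θ,T,L] × [v,ω,ℓ,t,ν,g,cp,f]:
  Θ: [ 0  0  0  0  0  0 -1  0]
  T: [-1 -1  0  1 -1 -2 -2 -1]
  L: [ 1  0  1  0  2  1  2  0]
Echelon form has 3 nonzero rows (pivots: v,ω,cp)

3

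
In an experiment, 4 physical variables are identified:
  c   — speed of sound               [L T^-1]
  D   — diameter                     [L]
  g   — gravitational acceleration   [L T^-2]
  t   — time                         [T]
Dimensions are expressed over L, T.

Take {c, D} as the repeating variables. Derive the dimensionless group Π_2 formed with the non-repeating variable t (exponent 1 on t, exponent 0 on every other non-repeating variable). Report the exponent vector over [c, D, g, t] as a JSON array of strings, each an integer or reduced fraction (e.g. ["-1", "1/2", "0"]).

["1", "-1", "0", "1"]

Exponent matrix [L,T] × [c,D,g,t]:
  L: [ 1  1  1  0]
  T: [-1  0 -2  1]
Echelon form has 2 nonzero rows (pivots: c,D)
Repeat: c,D; free: g,t
RREF:
  r0: [   1    0    2   -1]
  r1: [   0    1   -1    1]
Fix exponent of t at 1, g at 0; solve each RREF row for its pivot's exponent:
  r0: exp(c) + (-1)·1 = 0 ⇒ exp(c) = 1
  r1: exp(D) + (1)·1 = 0 ⇒ exp(D) = -1
Π_2 = c · D^-1 · t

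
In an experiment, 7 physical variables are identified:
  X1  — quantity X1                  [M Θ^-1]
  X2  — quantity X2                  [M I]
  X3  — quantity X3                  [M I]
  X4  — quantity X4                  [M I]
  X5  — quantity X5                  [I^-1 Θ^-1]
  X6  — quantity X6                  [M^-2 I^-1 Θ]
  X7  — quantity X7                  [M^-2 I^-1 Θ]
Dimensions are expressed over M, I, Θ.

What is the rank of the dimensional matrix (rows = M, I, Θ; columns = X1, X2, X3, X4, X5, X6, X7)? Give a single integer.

2

Write exponents as rows M,I,Θ / cols X1,X2,X3,X4,X5,X6,X7:
  M: [ 1  1  1  1  0 -2 -2]
  I: [ 0  1  1  1 -1 -1 -1]
  Θ: [-1  0  0  0 -1  1  1]
Row reduction gives pivot columns X1,X2; rank = 2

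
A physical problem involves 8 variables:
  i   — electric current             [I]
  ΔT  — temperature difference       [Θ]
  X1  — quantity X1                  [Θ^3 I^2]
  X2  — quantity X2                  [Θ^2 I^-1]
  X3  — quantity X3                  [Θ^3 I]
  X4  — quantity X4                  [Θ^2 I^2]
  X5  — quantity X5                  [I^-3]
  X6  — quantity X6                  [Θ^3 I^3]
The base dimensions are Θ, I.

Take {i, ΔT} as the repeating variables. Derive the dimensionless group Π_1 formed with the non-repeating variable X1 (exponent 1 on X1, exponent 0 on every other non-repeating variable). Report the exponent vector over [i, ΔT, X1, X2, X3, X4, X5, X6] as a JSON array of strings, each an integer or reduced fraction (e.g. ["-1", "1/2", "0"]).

Dimensional matrix (Θ×I by i×ΔT×X1×X2×X3×X4×X5×X6):
  Θ: [ 0  1  3  2  3  2  0  3]
  I: [ 1  0  2 -1  1  2 -3  3]
Echelon form has 2 nonzero rows (pivots: i,ΔT)
Pivot set = {i,ΔT}, free = {X1,X2,X3,X4,X5,X6}
RREF:
  r0: [   1    0    2   -1    1    2   -3    3]
  r1: [   0    1    3    2    3    2    0    3]
Fix exponent of X1 at 1, X2 at 0, X3 at 0, X4 at 0, X5 at 0, X6 at 0; solve each RREF row for its pivot's exponent:
  r0: exp(i) + (2)·1 = 0 ⇒ exp(i) = -2
  r1: exp(ΔT) + (3)·1 = 0 ⇒ exp(ΔT) = -3
Π_1 = i^-2 · ΔT^-3 · X1

["-2", "-3", "1", "0", "0", "0", "0", "0"]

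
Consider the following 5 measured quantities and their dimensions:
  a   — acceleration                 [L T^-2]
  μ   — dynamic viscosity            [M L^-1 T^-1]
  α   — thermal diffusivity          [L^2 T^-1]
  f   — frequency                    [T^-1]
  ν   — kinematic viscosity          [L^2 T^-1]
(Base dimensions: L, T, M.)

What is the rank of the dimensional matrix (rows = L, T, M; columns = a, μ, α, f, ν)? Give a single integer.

Write exponents as rows L,T,M / cols a,μ,α,f,ν:
  L: [ 1 -1  2  0  2]
  T: [-2 -1 -1 -1 -1]
  M: [ 0  1  0  0  0]
Row reduction gives pivot columns a,μ,α; rank = 3

3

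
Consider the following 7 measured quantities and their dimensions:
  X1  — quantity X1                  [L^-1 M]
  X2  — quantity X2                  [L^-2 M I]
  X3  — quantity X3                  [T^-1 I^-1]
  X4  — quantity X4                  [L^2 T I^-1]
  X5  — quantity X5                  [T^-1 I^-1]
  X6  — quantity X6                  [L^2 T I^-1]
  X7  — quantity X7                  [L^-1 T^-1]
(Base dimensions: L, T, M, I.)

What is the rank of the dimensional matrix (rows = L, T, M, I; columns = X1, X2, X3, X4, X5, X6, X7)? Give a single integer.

Write exponents as rows L,T,M,I / cols X1,X2,X3,X4,X5,X6,X7:
  L: [-1 -2  0  2  0  2 -1]
  T: [ 0  0 -1  1 -1  1 -1]
  M: [ 1  1  0  0  0  0  0]
  I: [ 0  1 -1 -1 -1 -1  0]
RREF → pivots at {X1,X2,X3} ⇒ r = 3

3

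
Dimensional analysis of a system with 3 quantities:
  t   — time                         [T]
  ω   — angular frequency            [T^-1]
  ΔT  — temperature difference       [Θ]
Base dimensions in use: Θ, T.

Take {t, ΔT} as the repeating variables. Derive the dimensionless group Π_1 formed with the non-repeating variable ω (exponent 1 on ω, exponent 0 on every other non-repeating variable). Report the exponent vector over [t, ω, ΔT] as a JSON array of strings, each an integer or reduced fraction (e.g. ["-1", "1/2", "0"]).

Write exponents as rows Θ,T / cols t,ω,ΔT:
  Θ: [ 0  0  1]
  T: [ 1 -1  0]
RREF → pivots at {t,ΔT} ⇒ r = 2
Pivot set = {t,ΔT}, free = {ω}
RREF:
  r0: [   1   -1    0]
  r1: [   0    0    1]
Fix exponent of ω at 1; solve each RREF row for its pivot's exponent:
  r0: exp(t) + (-1)·1 = 0 ⇒ exp(t) = 1
  r1: exp(ΔT) + (0)·1 = 0 ⇒ exp(ΔT) = 0
Π_1 = t · ω

["1", "1", "0"]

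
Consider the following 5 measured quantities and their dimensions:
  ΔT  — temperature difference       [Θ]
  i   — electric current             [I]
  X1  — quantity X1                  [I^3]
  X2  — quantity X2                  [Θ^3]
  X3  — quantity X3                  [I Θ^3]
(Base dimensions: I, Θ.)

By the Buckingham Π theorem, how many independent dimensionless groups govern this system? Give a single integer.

Exponent matrix [I,Θ] × [ΔT,i,X1,X2,X3]:
  I: [ 0  1  3  0  1]
  Θ: [ 1  0  0  3  3]
Row reduction gives pivot columns ΔT,i; rank = 2
n=5, r=2 ⇒ 3 dimensionless groups

3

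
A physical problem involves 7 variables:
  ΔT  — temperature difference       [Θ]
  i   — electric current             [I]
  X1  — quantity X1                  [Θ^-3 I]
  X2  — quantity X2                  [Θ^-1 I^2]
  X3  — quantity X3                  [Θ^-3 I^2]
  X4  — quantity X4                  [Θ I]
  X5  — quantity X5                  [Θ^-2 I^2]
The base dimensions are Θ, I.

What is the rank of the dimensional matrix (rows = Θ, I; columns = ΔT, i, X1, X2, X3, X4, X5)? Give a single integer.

2

Exponent matrix [Θ,I] × [ΔT,i,X1,X2,X3,X4,X5]:
  Θ: [ 1  0 -3 -1 -3  1 -2]
  I: [ 0  1  1  2  2  1  2]
Row reduction gives pivot columns ΔT,i; rank = 2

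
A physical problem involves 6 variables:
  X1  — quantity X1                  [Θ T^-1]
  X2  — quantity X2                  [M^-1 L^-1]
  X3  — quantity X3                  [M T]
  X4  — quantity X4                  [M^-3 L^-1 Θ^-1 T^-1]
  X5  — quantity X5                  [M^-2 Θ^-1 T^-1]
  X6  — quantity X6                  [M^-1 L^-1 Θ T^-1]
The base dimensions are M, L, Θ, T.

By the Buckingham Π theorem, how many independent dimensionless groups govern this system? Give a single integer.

3

Exponent matrix [M,L,Θ,T] × [X1,X2,X3,X4,X5,X6]:
  M: [ 0 -1  1 -3 -2 -1]
  L: [ 0 -1  0 -1  0 -1]
  Θ: [ 1  0  0 -1 -1  1]
  T: [-1  0  1 -1 -1 -1]
Row reduction gives pivot columns X1,X2,X3; rank = 3
Π count = n − r = 6 − 3 = 3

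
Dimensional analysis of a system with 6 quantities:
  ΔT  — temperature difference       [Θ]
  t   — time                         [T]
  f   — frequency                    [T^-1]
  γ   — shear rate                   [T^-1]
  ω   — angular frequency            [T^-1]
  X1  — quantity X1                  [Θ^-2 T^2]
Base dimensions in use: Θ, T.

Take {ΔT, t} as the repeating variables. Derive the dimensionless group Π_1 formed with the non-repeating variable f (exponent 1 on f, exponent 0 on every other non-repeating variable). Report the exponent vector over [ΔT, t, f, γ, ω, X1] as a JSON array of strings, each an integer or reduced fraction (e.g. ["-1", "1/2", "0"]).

Dimensional matrix (Θ×T by ΔT×t×f×γ×ω×X1):
  Θ: [ 1  0  0  0  0 -2]
  T: [ 0  1 -1 -1 -1  2]
RREF → pivots at {ΔT,t} ⇒ r = 2
Pivot set = {ΔT,t}, free = {f,γ,ω,X1}
RREF:
  r0: [   1    0    0    0    0   -2]
  r1: [   0    1   -1   -1   -1    2]
Fix exponent of f at 1, γ at 0, ω at 0, X1 at 0; solve each RREF row for its pivot's exponent:
  r0: exp(ΔT) + (0)·1 = 0 ⇒ exp(ΔT) = 0
  r1: exp(t) + (-1)·1 = 0 ⇒ exp(t) = 1
Π_1 = t · f

["0", "1", "1", "0", "0", "0"]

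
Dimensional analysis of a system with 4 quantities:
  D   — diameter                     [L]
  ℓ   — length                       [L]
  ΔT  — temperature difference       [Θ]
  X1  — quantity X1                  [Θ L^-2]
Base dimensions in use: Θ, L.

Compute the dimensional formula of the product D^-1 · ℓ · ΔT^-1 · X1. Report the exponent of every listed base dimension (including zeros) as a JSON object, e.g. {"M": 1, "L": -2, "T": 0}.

{"Θ": 0, "L": -2}

Exponent matrix [Θ,L] × [D,ℓ,ΔT,X1]:
  Θ: [ 0  0  1  1]
  L: [ 1  1  0 -2]
  [Θ]: (-1)·0+(1)·0+(-1)·1+(1)·1 = 0
  [L]: (-1)·1+(1)·1+(-1)·0+(1)·-2 = -2
⇒ L^-2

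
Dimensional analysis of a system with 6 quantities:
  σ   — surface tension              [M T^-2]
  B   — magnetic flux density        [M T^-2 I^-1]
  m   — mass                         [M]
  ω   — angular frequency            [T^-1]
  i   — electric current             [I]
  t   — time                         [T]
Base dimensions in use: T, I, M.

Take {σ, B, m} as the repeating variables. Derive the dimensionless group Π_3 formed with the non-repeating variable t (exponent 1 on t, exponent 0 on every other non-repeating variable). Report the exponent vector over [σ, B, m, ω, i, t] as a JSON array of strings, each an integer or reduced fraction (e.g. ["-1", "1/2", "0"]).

["1/2", "0", "-1/2", "0", "0", "1"]

Dimensional matrix (T×I×M by σ×B×m×ω×i×t):
  T: [-2 -2  0 -1  0  1]
  I: [ 0 -1  0  0  1  0]
  M: [ 1  1  1  0  0  0]
Row reduction gives pivot columns σ,B,m; rank = 3
Pivot set = {σ,B,m}, free = {ω,i,t}
RREF:
  r0: [   1    0    0  1/2    1 -1/2]
  r1: [   0    1    0    0   -1    0]
  r2: [   0    0    1 -1/2    0  1/2]
Fix exponent of t at 1, ω at 0, i at 0; solve each RREF row for its pivot's exponent:
  r0: exp(σ) + (-1/2)·1 = 0 ⇒ exp(σ) = 1/2
  r1: exp(B) + (0)·1 = 0 ⇒ exp(B) = 0
  r2: exp(m) + (1/2)·1 = 0 ⇒ exp(m) = -1/2
Π_3 = σ^(1/2) · m^(-1/2) · t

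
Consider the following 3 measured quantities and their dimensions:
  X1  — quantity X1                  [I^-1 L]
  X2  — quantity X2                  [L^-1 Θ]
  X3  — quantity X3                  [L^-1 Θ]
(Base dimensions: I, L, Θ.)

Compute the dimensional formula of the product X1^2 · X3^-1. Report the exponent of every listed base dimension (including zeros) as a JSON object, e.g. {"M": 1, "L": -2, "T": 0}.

{"I": -2, "L": 3, "Θ": -1}

Dimensional matrix (I×L×Θ by X1×X2×X3):
  I: [-1  0  0]
  L: [ 1 -1 -1]
  Θ: [ 0  1  1]
  [I]: (2)·-1+(-1)·0 = -2
  [L]: (2)·1+(-1)·-1 = 3
  [Θ]: (2)·0+(-1)·1 = -1
⇒ I^-2 L^3 Θ^-1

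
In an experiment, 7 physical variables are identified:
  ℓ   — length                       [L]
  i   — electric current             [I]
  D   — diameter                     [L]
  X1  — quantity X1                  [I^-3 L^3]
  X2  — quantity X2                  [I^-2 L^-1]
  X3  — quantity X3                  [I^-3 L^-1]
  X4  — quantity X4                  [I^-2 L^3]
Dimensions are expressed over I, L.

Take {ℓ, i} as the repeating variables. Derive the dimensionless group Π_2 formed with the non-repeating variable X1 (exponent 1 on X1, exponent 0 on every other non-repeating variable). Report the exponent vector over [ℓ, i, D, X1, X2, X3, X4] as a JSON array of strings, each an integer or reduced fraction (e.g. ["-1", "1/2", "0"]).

Exponent matrix [I,L] × [ℓ,i,D,X1,X2,X3,X4]:
  I: [ 0  1  0 -3 -2 -3 -2]
  L: [ 1  0  1  3 -1 -1  3]
Echelon form has 2 nonzero rows (pivots: ℓ,i)
Pivot set = {ℓ,i}, free = {D,X1,X2,X3,X4}
RREF:
  r0: [   1    0    1    3   -1   -1    3]
  r1: [   0    1    0   -3   -2   -3   -2]
Fix exponent of X1 at 1, D at 0, X2 at 0, X3 at 0, X4 at 0; solve each RREF row for its pivot's exponent:
  r0: exp(ℓ) + (3)·1 = 0 ⇒ exp(ℓ) = -3
  r1: exp(i) + (-3)·1 = 0 ⇒ exp(i) = 3
Π_2 = ℓ^-3 · i^3 · X1

["-3", "3", "0", "1", "0", "0", "0"]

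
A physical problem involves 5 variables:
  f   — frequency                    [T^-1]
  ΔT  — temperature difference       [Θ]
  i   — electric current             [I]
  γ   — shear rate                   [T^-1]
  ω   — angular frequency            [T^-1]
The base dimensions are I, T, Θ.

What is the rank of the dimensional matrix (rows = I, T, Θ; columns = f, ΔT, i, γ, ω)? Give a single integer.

Write exponents as rows I,T,Θ / cols f,ΔT,i,γ,ω:
  I: [ 0  0  1  0  0]
  T: [-1  0  0 -1 -1]
  Θ: [ 0  1  0  0  0]
Row reduction gives pivot columns f,ΔT,i; rank = 3

3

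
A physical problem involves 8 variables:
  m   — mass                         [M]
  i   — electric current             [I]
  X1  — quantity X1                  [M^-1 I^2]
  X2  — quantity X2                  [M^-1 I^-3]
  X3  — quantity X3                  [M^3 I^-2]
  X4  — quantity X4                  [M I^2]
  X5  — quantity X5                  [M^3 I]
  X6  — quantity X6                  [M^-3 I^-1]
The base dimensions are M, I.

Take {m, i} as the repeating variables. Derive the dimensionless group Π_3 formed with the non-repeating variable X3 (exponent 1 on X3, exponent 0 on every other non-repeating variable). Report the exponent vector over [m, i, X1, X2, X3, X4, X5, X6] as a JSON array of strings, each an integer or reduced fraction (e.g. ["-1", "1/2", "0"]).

["-3", "2", "0", "0", "1", "0", "0", "0"]

Dimensional matrix (M×I by m×i×X1×X2×X3×X4×X5×X6):
  M: [ 1  0 -1 -1  3  1  3 -3]
  I: [ 0  1  2 -3 -2  2  1 -1]
Row reduction gives pivot columns m,i; rank = 2
Repeat: m,i; free: X1,X2,X3,X4,X5,X6
RREF:
  r0: [   1    0   -1   -1    3    1    3   -3]
  r1: [   0    1    2   -3   -2    2    1   -1]
Fix exponent of X3 at 1, X1 at 0, X2 at 0, X4 at 0, X5 at 0, X6 at 0; solve each RREF row for its pivot's exponent:
  r0: exp(m) + (3)·1 = 0 ⇒ exp(m) = -3
  r1: exp(i) + (-2)·1 = 0 ⇒ exp(i) = 2
Π_3 = m^-3 · i^2 · X3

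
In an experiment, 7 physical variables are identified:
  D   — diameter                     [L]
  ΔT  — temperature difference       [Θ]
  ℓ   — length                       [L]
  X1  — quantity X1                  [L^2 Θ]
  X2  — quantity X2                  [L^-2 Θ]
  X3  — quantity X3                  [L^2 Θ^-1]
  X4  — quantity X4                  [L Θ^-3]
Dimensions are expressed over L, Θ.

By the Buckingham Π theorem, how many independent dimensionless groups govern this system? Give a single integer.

Exponent matrix [L,Θ] × [D,ΔT,ℓ,X1,X2,X3,X4]:
  L: [ 1  0  1  2 -2  2  1]
  Θ: [ 0  1  0  1  1 -1 -3]
Echelon form has 2 nonzero rows (pivots: D,ΔT)
7 vars − rank 2 = 5 Π groups

5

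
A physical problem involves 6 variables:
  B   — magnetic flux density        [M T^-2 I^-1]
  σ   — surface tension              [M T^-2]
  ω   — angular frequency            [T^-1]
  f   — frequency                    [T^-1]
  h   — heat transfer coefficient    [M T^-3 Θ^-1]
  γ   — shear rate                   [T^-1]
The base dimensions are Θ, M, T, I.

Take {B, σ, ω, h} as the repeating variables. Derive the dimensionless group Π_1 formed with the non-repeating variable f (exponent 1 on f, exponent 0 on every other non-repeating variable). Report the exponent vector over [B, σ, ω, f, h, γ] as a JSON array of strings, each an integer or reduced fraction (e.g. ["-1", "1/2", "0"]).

["0", "0", "-1", "1", "0", "0"]

Dimensional matrix (Θ×M×T×I by B×σ×ω×f×h×γ):
  Θ: [ 0  0  0  0 -1  0]
  M: [ 1  1  0  0  1  0]
  T: [-2 -2 -1 -1 -3 -1]
  I: [-1  0  0  0  0  0]
Row reduction gives pivot columns B,σ,ω,h; rank = 4
Pivot set = {B,σ,ω,h}, free = {f,γ}
RREF:
  r0: [   1    0    0    0    0    0]
  r1: [   0    1    0    0    0    0]
  r2: [   0    0    1    1    0    1]
  r3: [   0    0    0    0    1    0]
Fix exponent of f at 1, γ at 0; solve each RREF row for its pivot's exponent:
  r0: exp(B) + (0)·1 = 0 ⇒ exp(B) = 0
  r1: exp(σ) + (0)·1 = 0 ⇒ exp(σ) = 0
  r2: exp(ω) + (1)·1 = 0 ⇒ exp(ω) = -1
  r3: exp(h) + (0)·1 = 0 ⇒ exp(h) = 0
Π_1 = ω^-1 · f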